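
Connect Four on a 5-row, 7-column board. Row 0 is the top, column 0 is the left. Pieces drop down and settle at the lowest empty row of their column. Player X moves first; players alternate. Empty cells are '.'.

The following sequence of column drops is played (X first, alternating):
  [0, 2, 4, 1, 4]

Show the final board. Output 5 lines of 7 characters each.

Move 1: X drops in col 0, lands at row 4
Move 2: O drops in col 2, lands at row 4
Move 3: X drops in col 4, lands at row 4
Move 4: O drops in col 1, lands at row 4
Move 5: X drops in col 4, lands at row 3

Answer: .......
.......
.......
....X..
XOO.X..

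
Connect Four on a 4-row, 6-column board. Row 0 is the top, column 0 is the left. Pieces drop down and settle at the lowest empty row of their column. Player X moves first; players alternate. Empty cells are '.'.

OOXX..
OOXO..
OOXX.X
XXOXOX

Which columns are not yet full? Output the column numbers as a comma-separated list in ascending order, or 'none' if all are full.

col 0: top cell = 'O' → FULL
col 1: top cell = 'O' → FULL
col 2: top cell = 'X' → FULL
col 3: top cell = 'X' → FULL
col 4: top cell = '.' → open
col 5: top cell = '.' → open

Answer: 4,5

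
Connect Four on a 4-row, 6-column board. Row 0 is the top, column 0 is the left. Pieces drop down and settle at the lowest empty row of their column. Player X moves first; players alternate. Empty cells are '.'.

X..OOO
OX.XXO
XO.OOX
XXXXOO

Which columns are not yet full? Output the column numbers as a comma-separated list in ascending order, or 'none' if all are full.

Answer: 1,2

Derivation:
col 0: top cell = 'X' → FULL
col 1: top cell = '.' → open
col 2: top cell = '.' → open
col 3: top cell = 'O' → FULL
col 4: top cell = 'O' → FULL
col 5: top cell = 'O' → FULL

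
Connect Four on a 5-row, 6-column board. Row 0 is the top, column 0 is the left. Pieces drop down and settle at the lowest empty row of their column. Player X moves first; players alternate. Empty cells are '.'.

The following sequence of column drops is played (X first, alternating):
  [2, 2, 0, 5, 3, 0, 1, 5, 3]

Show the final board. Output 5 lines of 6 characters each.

Answer: ......
......
......
O.OX.O
XXXX.O

Derivation:
Move 1: X drops in col 2, lands at row 4
Move 2: O drops in col 2, lands at row 3
Move 3: X drops in col 0, lands at row 4
Move 4: O drops in col 5, lands at row 4
Move 5: X drops in col 3, lands at row 4
Move 6: O drops in col 0, lands at row 3
Move 7: X drops in col 1, lands at row 4
Move 8: O drops in col 5, lands at row 3
Move 9: X drops in col 3, lands at row 3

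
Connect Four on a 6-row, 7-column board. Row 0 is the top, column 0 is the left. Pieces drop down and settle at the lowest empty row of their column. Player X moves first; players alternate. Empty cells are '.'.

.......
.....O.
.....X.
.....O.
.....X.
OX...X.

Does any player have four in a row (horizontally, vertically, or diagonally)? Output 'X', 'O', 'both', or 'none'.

none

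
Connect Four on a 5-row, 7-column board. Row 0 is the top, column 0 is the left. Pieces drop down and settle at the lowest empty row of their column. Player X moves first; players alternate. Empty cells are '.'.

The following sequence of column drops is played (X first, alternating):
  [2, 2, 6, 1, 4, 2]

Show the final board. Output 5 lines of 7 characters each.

Move 1: X drops in col 2, lands at row 4
Move 2: O drops in col 2, lands at row 3
Move 3: X drops in col 6, lands at row 4
Move 4: O drops in col 1, lands at row 4
Move 5: X drops in col 4, lands at row 4
Move 6: O drops in col 2, lands at row 2

Answer: .......
.......
..O....
..O....
.OX.X.X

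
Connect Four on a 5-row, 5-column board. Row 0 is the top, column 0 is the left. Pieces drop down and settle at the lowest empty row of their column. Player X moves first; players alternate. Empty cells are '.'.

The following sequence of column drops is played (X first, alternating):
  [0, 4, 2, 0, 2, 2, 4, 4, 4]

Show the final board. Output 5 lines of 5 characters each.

Move 1: X drops in col 0, lands at row 4
Move 2: O drops in col 4, lands at row 4
Move 3: X drops in col 2, lands at row 4
Move 4: O drops in col 0, lands at row 3
Move 5: X drops in col 2, lands at row 3
Move 6: O drops in col 2, lands at row 2
Move 7: X drops in col 4, lands at row 3
Move 8: O drops in col 4, lands at row 2
Move 9: X drops in col 4, lands at row 1

Answer: .....
....X
..O.O
O.X.X
X.X.O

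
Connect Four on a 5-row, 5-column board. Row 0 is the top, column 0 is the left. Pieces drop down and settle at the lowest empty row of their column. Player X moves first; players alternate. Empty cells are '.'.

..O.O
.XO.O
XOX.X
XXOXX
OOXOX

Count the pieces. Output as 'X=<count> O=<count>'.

X=10 O=9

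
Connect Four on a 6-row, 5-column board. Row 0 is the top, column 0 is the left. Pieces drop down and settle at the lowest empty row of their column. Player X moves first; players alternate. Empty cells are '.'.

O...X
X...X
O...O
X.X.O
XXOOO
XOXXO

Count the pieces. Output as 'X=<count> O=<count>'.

X=10 O=9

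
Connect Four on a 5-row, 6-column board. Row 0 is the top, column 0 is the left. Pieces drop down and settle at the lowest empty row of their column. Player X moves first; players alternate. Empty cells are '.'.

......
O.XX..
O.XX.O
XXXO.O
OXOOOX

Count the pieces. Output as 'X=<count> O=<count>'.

X=9 O=9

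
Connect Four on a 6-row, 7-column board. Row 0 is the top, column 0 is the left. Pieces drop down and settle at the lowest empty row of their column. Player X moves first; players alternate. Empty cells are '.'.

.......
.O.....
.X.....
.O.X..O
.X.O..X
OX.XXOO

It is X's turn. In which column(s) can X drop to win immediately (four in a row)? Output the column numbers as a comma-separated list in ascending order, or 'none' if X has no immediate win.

col 0: drop X → no win
col 1: drop X → no win
col 2: drop X → WIN!
col 3: drop X → no win
col 4: drop X → no win
col 5: drop X → no win
col 6: drop X → no win

Answer: 2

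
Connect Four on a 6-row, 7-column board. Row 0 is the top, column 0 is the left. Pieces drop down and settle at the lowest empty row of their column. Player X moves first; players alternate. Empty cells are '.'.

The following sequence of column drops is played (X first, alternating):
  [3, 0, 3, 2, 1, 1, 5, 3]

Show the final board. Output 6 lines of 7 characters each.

Move 1: X drops in col 3, lands at row 5
Move 2: O drops in col 0, lands at row 5
Move 3: X drops in col 3, lands at row 4
Move 4: O drops in col 2, lands at row 5
Move 5: X drops in col 1, lands at row 5
Move 6: O drops in col 1, lands at row 4
Move 7: X drops in col 5, lands at row 5
Move 8: O drops in col 3, lands at row 3

Answer: .......
.......
.......
...O...
.O.X...
OXOX.X.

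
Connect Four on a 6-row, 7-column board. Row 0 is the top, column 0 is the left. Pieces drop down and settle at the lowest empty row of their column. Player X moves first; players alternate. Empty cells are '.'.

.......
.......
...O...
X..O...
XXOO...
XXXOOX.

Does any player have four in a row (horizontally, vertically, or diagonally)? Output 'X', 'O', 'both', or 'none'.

O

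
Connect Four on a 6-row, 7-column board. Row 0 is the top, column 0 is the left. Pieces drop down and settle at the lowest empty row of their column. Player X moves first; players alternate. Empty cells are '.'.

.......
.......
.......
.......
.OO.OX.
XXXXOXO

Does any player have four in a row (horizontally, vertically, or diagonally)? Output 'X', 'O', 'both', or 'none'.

X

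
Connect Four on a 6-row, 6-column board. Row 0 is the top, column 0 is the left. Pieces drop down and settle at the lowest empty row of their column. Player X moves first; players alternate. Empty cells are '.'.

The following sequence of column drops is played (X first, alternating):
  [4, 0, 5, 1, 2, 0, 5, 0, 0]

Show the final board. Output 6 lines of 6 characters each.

Answer: ......
......
X.....
O.....
O....X
OOX.XX

Derivation:
Move 1: X drops in col 4, lands at row 5
Move 2: O drops in col 0, lands at row 5
Move 3: X drops in col 5, lands at row 5
Move 4: O drops in col 1, lands at row 5
Move 5: X drops in col 2, lands at row 5
Move 6: O drops in col 0, lands at row 4
Move 7: X drops in col 5, lands at row 4
Move 8: O drops in col 0, lands at row 3
Move 9: X drops in col 0, lands at row 2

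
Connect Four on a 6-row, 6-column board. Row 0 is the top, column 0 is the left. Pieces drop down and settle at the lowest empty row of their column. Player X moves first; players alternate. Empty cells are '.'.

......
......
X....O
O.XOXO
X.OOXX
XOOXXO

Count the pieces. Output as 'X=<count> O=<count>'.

X=9 O=9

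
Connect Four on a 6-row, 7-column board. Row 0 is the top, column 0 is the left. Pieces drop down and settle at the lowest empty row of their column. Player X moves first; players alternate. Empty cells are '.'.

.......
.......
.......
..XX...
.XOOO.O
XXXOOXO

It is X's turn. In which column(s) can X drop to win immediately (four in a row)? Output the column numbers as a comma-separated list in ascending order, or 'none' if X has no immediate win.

Answer: 3

Derivation:
col 0: drop X → no win
col 1: drop X → no win
col 2: drop X → no win
col 3: drop X → WIN!
col 4: drop X → no win
col 5: drop X → no win
col 6: drop X → no win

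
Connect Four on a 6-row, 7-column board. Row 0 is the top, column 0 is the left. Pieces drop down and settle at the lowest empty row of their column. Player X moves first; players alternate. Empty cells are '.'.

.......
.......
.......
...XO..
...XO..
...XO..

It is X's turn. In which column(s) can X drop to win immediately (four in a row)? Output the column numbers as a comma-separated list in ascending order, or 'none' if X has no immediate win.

Answer: 3

Derivation:
col 0: drop X → no win
col 1: drop X → no win
col 2: drop X → no win
col 3: drop X → WIN!
col 4: drop X → no win
col 5: drop X → no win
col 6: drop X → no win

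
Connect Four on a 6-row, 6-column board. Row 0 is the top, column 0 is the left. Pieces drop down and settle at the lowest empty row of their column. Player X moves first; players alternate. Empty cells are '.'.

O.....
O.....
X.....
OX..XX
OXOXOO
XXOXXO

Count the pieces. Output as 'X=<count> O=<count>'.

X=10 O=9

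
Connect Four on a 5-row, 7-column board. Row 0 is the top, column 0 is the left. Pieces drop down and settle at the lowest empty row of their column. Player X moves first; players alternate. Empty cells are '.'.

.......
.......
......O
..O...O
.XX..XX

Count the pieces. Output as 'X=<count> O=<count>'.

X=4 O=3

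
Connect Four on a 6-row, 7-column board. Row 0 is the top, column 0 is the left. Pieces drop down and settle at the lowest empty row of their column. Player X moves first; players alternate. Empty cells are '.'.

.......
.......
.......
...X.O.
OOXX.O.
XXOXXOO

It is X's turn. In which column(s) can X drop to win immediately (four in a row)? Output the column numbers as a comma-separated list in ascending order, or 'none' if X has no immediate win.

Answer: 3

Derivation:
col 0: drop X → no win
col 1: drop X → no win
col 2: drop X → no win
col 3: drop X → WIN!
col 4: drop X → no win
col 5: drop X → no win
col 6: drop X → no win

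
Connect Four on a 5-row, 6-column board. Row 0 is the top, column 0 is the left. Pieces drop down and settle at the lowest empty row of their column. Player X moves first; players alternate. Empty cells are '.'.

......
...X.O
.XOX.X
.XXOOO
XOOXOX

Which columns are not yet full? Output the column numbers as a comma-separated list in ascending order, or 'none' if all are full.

col 0: top cell = '.' → open
col 1: top cell = '.' → open
col 2: top cell = '.' → open
col 3: top cell = '.' → open
col 4: top cell = '.' → open
col 5: top cell = '.' → open

Answer: 0,1,2,3,4,5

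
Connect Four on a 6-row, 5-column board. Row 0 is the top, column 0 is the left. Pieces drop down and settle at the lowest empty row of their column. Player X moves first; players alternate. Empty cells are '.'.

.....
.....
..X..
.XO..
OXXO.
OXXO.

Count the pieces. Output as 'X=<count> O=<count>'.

X=6 O=5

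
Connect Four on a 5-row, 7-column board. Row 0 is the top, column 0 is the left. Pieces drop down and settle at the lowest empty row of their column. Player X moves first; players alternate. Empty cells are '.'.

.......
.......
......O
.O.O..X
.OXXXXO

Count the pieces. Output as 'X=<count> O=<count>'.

X=5 O=5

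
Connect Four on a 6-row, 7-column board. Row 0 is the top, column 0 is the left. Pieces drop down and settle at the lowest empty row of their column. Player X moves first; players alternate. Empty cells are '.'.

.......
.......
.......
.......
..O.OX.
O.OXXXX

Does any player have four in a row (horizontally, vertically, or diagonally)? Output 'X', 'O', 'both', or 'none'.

X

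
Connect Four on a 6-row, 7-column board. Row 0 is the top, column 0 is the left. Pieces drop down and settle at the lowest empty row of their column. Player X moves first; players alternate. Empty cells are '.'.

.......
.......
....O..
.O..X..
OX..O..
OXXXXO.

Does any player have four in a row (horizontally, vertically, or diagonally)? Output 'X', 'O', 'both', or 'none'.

X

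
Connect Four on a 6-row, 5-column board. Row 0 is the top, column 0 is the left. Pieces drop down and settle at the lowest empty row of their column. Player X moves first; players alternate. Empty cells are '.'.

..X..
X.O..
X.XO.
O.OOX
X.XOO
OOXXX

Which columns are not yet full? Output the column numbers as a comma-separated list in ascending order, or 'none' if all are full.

col 0: top cell = '.' → open
col 1: top cell = '.' → open
col 2: top cell = 'X' → FULL
col 3: top cell = '.' → open
col 4: top cell = '.' → open

Answer: 0,1,3,4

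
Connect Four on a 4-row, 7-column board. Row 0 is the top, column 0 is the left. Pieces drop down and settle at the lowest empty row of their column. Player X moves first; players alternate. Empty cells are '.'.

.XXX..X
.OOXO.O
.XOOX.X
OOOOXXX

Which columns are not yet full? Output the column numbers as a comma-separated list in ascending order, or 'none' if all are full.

col 0: top cell = '.' → open
col 1: top cell = 'X' → FULL
col 2: top cell = 'X' → FULL
col 3: top cell = 'X' → FULL
col 4: top cell = '.' → open
col 5: top cell = '.' → open
col 6: top cell = 'X' → FULL

Answer: 0,4,5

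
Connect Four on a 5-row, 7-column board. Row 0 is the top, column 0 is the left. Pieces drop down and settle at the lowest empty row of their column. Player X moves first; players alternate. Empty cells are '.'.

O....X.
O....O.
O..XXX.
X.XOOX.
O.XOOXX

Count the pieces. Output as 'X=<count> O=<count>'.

X=10 O=9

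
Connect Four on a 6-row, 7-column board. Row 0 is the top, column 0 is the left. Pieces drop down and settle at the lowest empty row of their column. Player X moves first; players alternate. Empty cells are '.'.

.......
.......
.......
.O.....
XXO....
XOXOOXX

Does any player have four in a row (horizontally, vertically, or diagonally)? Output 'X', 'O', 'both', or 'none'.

none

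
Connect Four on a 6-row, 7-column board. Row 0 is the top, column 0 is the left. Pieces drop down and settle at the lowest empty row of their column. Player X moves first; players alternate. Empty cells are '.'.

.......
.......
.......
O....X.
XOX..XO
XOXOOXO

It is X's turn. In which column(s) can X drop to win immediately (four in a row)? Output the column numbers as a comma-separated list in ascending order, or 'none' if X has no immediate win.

Answer: 5

Derivation:
col 0: drop X → no win
col 1: drop X → no win
col 2: drop X → no win
col 3: drop X → no win
col 4: drop X → no win
col 5: drop X → WIN!
col 6: drop X → no win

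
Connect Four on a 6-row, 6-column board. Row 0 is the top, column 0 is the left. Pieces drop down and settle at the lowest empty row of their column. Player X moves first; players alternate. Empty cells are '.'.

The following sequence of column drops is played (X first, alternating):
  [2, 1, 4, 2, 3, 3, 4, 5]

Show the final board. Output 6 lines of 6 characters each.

Move 1: X drops in col 2, lands at row 5
Move 2: O drops in col 1, lands at row 5
Move 3: X drops in col 4, lands at row 5
Move 4: O drops in col 2, lands at row 4
Move 5: X drops in col 3, lands at row 5
Move 6: O drops in col 3, lands at row 4
Move 7: X drops in col 4, lands at row 4
Move 8: O drops in col 5, lands at row 5

Answer: ......
......
......
......
..OOX.
.OXXXO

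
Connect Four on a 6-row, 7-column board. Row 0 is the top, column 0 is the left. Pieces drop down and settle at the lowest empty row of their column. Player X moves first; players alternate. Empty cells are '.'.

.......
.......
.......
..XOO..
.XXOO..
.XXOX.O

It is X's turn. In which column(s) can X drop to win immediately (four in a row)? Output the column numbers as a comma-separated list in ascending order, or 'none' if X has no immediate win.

col 0: drop X → no win
col 1: drop X → no win
col 2: drop X → WIN!
col 3: drop X → no win
col 4: drop X → no win
col 5: drop X → no win
col 6: drop X → no win

Answer: 2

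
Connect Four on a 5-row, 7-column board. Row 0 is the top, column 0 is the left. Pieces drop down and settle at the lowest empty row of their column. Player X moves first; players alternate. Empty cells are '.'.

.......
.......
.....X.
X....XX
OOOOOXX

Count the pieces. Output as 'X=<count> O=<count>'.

X=6 O=5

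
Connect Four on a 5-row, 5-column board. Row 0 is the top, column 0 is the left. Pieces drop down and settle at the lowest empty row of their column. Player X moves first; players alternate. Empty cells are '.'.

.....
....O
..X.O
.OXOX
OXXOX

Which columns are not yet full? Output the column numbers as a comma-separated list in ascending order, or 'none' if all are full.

Answer: 0,1,2,3,4

Derivation:
col 0: top cell = '.' → open
col 1: top cell = '.' → open
col 2: top cell = '.' → open
col 3: top cell = '.' → open
col 4: top cell = '.' → open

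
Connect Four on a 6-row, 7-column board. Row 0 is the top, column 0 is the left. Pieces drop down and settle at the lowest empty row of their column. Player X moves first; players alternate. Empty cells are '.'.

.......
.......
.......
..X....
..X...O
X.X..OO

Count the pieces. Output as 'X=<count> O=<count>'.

X=4 O=3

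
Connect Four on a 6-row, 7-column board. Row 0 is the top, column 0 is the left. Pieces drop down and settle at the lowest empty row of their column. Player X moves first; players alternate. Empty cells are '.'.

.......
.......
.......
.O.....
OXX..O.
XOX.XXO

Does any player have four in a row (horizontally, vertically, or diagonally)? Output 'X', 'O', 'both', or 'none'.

none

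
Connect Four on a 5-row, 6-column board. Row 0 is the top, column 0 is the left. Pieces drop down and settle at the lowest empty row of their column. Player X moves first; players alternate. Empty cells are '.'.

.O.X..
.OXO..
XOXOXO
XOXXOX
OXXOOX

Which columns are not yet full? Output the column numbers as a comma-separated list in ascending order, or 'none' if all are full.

Answer: 0,2,4,5

Derivation:
col 0: top cell = '.' → open
col 1: top cell = 'O' → FULL
col 2: top cell = '.' → open
col 3: top cell = 'X' → FULL
col 4: top cell = '.' → open
col 5: top cell = '.' → open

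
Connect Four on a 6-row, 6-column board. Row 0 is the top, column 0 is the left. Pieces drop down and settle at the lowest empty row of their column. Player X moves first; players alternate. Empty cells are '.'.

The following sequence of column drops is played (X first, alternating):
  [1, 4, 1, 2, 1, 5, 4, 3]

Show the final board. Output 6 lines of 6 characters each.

Move 1: X drops in col 1, lands at row 5
Move 2: O drops in col 4, lands at row 5
Move 3: X drops in col 1, lands at row 4
Move 4: O drops in col 2, lands at row 5
Move 5: X drops in col 1, lands at row 3
Move 6: O drops in col 5, lands at row 5
Move 7: X drops in col 4, lands at row 4
Move 8: O drops in col 3, lands at row 5

Answer: ......
......
......
.X....
.X..X.
.XOOOO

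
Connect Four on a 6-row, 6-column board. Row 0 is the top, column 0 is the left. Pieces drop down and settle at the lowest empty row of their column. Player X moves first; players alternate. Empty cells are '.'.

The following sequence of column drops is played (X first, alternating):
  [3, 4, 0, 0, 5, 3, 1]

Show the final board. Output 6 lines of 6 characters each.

Move 1: X drops in col 3, lands at row 5
Move 2: O drops in col 4, lands at row 5
Move 3: X drops in col 0, lands at row 5
Move 4: O drops in col 0, lands at row 4
Move 5: X drops in col 5, lands at row 5
Move 6: O drops in col 3, lands at row 4
Move 7: X drops in col 1, lands at row 5

Answer: ......
......
......
......
O..O..
XX.XOX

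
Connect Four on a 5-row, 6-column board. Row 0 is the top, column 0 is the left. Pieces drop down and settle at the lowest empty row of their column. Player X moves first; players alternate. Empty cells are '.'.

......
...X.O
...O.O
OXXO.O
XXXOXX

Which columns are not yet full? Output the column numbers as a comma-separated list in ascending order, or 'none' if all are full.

Answer: 0,1,2,3,4,5

Derivation:
col 0: top cell = '.' → open
col 1: top cell = '.' → open
col 2: top cell = '.' → open
col 3: top cell = '.' → open
col 4: top cell = '.' → open
col 5: top cell = '.' → open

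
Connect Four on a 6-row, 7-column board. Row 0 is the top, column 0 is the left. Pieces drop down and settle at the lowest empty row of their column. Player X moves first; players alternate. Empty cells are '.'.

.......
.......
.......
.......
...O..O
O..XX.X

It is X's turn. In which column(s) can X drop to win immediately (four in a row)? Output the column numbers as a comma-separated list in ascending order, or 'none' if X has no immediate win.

Answer: 5

Derivation:
col 0: drop X → no win
col 1: drop X → no win
col 2: drop X → no win
col 3: drop X → no win
col 4: drop X → no win
col 5: drop X → WIN!
col 6: drop X → no win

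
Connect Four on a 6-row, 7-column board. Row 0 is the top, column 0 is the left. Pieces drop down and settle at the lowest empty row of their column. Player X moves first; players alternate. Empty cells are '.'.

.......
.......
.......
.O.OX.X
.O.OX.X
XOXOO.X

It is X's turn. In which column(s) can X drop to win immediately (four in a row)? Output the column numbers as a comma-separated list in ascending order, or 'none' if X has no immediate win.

Answer: 6

Derivation:
col 0: drop X → no win
col 1: drop X → no win
col 2: drop X → no win
col 3: drop X → no win
col 4: drop X → no win
col 5: drop X → no win
col 6: drop X → WIN!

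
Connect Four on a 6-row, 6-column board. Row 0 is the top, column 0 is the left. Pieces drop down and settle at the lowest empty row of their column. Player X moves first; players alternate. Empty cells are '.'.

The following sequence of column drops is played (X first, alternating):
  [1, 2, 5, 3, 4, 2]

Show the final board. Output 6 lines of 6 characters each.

Answer: ......
......
......
......
..O...
.XOOXX

Derivation:
Move 1: X drops in col 1, lands at row 5
Move 2: O drops in col 2, lands at row 5
Move 3: X drops in col 5, lands at row 5
Move 4: O drops in col 3, lands at row 5
Move 5: X drops in col 4, lands at row 5
Move 6: O drops in col 2, lands at row 4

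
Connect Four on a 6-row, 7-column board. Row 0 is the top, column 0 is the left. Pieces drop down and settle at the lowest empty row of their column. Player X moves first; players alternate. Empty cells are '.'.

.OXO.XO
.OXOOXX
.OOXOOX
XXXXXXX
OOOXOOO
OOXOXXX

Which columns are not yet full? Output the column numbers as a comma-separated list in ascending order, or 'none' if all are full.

Answer: 0,4

Derivation:
col 0: top cell = '.' → open
col 1: top cell = 'O' → FULL
col 2: top cell = 'X' → FULL
col 3: top cell = 'O' → FULL
col 4: top cell = '.' → open
col 5: top cell = 'X' → FULL
col 6: top cell = 'O' → FULL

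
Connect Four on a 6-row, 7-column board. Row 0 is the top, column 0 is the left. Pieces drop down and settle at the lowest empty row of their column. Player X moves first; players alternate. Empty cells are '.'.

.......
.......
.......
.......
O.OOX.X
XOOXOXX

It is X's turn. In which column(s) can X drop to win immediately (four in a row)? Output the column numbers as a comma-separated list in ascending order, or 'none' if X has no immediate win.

Answer: none

Derivation:
col 0: drop X → no win
col 1: drop X → no win
col 2: drop X → no win
col 3: drop X → no win
col 4: drop X → no win
col 5: drop X → no win
col 6: drop X → no win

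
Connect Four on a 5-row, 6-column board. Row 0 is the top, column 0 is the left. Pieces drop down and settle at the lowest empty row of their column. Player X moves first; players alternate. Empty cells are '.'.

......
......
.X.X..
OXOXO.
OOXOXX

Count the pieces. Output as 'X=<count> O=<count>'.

X=7 O=6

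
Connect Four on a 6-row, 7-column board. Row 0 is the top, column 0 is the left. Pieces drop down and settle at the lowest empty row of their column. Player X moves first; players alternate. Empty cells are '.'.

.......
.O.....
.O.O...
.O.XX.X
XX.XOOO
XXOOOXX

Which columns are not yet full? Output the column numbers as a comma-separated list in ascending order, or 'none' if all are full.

col 0: top cell = '.' → open
col 1: top cell = '.' → open
col 2: top cell = '.' → open
col 3: top cell = '.' → open
col 4: top cell = '.' → open
col 5: top cell = '.' → open
col 6: top cell = '.' → open

Answer: 0,1,2,3,4,5,6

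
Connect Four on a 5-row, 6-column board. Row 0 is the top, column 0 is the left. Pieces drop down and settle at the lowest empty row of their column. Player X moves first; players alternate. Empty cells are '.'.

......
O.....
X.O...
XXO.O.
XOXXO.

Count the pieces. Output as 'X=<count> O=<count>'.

X=6 O=6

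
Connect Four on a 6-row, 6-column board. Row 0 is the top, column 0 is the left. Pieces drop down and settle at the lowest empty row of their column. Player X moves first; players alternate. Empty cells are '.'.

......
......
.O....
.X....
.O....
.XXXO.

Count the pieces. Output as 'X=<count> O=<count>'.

X=4 O=3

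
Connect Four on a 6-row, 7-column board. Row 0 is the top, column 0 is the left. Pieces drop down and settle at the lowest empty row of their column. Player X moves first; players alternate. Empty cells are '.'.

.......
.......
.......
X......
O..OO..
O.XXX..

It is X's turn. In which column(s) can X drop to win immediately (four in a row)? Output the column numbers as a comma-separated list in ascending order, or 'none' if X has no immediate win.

Answer: 1,5

Derivation:
col 0: drop X → no win
col 1: drop X → WIN!
col 2: drop X → no win
col 3: drop X → no win
col 4: drop X → no win
col 5: drop X → WIN!
col 6: drop X → no win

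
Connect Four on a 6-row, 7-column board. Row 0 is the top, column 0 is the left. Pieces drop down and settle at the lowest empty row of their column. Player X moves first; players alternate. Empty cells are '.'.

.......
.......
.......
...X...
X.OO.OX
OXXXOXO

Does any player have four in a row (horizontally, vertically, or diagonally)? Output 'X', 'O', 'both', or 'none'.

none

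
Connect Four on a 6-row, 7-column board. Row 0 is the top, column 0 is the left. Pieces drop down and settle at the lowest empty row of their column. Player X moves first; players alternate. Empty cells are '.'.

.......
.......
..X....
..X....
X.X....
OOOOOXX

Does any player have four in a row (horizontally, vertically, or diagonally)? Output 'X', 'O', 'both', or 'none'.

O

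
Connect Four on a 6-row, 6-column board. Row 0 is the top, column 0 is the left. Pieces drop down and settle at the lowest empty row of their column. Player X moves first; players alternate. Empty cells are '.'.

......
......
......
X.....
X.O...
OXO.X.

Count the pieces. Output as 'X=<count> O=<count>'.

X=4 O=3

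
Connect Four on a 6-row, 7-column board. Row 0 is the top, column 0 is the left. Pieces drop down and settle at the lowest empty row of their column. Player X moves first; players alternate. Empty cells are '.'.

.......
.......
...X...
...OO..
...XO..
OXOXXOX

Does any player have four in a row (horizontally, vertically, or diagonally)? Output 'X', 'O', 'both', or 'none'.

none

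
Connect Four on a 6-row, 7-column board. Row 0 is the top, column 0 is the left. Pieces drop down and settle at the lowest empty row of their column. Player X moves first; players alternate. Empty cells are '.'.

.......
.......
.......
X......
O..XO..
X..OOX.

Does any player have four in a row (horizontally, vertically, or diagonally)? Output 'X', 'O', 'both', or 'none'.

none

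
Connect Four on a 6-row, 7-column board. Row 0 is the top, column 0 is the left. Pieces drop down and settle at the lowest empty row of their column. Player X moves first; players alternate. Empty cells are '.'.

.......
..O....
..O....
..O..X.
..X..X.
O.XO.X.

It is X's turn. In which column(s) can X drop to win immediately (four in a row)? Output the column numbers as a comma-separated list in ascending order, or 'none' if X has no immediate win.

Answer: 5

Derivation:
col 0: drop X → no win
col 1: drop X → no win
col 2: drop X → no win
col 3: drop X → no win
col 4: drop X → no win
col 5: drop X → WIN!
col 6: drop X → no win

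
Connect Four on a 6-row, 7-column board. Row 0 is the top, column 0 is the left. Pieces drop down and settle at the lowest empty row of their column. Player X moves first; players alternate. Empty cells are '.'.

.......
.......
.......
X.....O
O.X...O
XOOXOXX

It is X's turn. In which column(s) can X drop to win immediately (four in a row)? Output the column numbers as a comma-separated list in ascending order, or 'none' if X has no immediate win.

col 0: drop X → no win
col 1: drop X → no win
col 2: drop X → no win
col 3: drop X → no win
col 4: drop X → no win
col 5: drop X → no win
col 6: drop X → no win

Answer: none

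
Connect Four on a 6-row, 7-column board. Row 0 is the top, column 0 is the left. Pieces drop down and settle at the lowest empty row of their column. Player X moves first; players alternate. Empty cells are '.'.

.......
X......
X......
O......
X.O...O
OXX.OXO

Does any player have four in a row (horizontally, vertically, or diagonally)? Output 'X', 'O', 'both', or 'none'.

none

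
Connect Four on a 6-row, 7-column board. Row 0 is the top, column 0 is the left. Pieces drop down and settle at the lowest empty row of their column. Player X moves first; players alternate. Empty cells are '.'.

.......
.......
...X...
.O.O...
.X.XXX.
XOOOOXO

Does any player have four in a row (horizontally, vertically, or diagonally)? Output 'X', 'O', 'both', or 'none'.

O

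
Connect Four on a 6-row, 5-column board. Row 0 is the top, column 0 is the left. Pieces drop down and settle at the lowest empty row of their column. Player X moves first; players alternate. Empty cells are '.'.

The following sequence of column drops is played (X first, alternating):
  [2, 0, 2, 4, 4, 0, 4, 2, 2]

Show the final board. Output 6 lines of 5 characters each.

Move 1: X drops in col 2, lands at row 5
Move 2: O drops in col 0, lands at row 5
Move 3: X drops in col 2, lands at row 4
Move 4: O drops in col 4, lands at row 5
Move 5: X drops in col 4, lands at row 4
Move 6: O drops in col 0, lands at row 4
Move 7: X drops in col 4, lands at row 3
Move 8: O drops in col 2, lands at row 3
Move 9: X drops in col 2, lands at row 2

Answer: .....
.....
..X..
..O.X
O.X.X
O.X.O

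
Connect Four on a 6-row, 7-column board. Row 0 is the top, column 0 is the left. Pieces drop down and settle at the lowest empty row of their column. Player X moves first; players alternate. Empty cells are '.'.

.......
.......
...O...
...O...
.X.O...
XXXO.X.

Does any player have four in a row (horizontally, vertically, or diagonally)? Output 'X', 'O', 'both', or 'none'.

O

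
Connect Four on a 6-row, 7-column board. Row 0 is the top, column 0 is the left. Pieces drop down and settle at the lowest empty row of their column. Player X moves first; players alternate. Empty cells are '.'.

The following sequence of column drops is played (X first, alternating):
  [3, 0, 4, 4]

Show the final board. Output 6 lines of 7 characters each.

Move 1: X drops in col 3, lands at row 5
Move 2: O drops in col 0, lands at row 5
Move 3: X drops in col 4, lands at row 5
Move 4: O drops in col 4, lands at row 4

Answer: .......
.......
.......
.......
....O..
O..XX..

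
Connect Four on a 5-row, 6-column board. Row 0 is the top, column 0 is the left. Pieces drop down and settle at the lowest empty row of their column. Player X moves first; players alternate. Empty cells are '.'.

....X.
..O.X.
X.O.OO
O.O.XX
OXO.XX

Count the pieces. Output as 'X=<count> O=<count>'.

X=8 O=8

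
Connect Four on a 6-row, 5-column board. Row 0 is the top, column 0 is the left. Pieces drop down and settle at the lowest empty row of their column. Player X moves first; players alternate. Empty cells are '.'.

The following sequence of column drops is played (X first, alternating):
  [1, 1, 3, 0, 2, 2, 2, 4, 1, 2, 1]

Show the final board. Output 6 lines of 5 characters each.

Answer: .....
.....
.XO..
.XX..
.OO..
OXXXO

Derivation:
Move 1: X drops in col 1, lands at row 5
Move 2: O drops in col 1, lands at row 4
Move 3: X drops in col 3, lands at row 5
Move 4: O drops in col 0, lands at row 5
Move 5: X drops in col 2, lands at row 5
Move 6: O drops in col 2, lands at row 4
Move 7: X drops in col 2, lands at row 3
Move 8: O drops in col 4, lands at row 5
Move 9: X drops in col 1, lands at row 3
Move 10: O drops in col 2, lands at row 2
Move 11: X drops in col 1, lands at row 2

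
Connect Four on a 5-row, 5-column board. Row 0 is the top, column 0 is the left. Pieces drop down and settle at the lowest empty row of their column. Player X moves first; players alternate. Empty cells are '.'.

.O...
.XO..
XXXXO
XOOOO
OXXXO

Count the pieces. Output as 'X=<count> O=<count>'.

X=9 O=9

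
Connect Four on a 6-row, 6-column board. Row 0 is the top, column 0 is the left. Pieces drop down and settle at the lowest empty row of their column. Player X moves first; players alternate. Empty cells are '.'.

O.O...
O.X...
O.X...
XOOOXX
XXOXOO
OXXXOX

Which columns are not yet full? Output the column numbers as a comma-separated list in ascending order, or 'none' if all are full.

Answer: 1,3,4,5

Derivation:
col 0: top cell = 'O' → FULL
col 1: top cell = '.' → open
col 2: top cell = 'O' → FULL
col 3: top cell = '.' → open
col 4: top cell = '.' → open
col 5: top cell = '.' → open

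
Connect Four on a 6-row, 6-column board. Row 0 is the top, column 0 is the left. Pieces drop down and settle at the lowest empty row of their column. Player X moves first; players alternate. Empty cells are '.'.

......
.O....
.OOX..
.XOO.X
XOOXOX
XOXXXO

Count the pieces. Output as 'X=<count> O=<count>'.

X=10 O=10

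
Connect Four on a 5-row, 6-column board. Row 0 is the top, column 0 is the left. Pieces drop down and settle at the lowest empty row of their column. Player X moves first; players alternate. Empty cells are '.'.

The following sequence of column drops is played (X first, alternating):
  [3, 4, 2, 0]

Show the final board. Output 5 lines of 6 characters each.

Move 1: X drops in col 3, lands at row 4
Move 2: O drops in col 4, lands at row 4
Move 3: X drops in col 2, lands at row 4
Move 4: O drops in col 0, lands at row 4

Answer: ......
......
......
......
O.XXO.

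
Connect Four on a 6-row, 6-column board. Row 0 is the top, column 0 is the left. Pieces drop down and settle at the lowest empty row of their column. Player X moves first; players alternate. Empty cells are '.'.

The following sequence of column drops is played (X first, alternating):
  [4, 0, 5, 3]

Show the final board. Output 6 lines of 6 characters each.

Answer: ......
......
......
......
......
O..OXX

Derivation:
Move 1: X drops in col 4, lands at row 5
Move 2: O drops in col 0, lands at row 5
Move 3: X drops in col 5, lands at row 5
Move 4: O drops in col 3, lands at row 5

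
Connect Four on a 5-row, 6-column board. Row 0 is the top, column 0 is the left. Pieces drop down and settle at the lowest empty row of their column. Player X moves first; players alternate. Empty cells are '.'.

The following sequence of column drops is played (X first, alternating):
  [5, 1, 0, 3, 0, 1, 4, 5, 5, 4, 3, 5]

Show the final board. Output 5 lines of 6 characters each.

Move 1: X drops in col 5, lands at row 4
Move 2: O drops in col 1, lands at row 4
Move 3: X drops in col 0, lands at row 4
Move 4: O drops in col 3, lands at row 4
Move 5: X drops in col 0, lands at row 3
Move 6: O drops in col 1, lands at row 3
Move 7: X drops in col 4, lands at row 4
Move 8: O drops in col 5, lands at row 3
Move 9: X drops in col 5, lands at row 2
Move 10: O drops in col 4, lands at row 3
Move 11: X drops in col 3, lands at row 3
Move 12: O drops in col 5, lands at row 1

Answer: ......
.....O
.....X
XO.XOO
XO.OXX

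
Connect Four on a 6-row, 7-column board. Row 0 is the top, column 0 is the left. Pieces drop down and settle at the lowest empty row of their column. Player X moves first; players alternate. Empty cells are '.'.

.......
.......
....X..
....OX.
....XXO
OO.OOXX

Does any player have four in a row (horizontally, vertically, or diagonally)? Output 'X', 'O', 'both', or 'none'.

none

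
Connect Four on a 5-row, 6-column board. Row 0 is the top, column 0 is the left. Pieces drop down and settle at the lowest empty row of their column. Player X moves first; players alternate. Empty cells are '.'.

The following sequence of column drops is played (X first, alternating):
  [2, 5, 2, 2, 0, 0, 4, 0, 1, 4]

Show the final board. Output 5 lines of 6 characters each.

Answer: ......
......
O.O...
O.X.O.
XXX.XO

Derivation:
Move 1: X drops in col 2, lands at row 4
Move 2: O drops in col 5, lands at row 4
Move 3: X drops in col 2, lands at row 3
Move 4: O drops in col 2, lands at row 2
Move 5: X drops in col 0, lands at row 4
Move 6: O drops in col 0, lands at row 3
Move 7: X drops in col 4, lands at row 4
Move 8: O drops in col 0, lands at row 2
Move 9: X drops in col 1, lands at row 4
Move 10: O drops in col 4, lands at row 3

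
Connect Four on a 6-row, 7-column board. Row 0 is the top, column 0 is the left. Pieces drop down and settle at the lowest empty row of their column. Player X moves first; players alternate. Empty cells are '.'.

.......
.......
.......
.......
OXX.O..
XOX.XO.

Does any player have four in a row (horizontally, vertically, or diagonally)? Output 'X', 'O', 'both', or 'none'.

none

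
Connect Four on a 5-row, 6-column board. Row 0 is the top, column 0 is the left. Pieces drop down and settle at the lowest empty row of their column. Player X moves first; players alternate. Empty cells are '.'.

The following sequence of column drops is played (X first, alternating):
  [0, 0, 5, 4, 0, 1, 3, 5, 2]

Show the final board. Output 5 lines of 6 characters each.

Answer: ......
......
X.....
O....O
XOXXOX

Derivation:
Move 1: X drops in col 0, lands at row 4
Move 2: O drops in col 0, lands at row 3
Move 3: X drops in col 5, lands at row 4
Move 4: O drops in col 4, lands at row 4
Move 5: X drops in col 0, lands at row 2
Move 6: O drops in col 1, lands at row 4
Move 7: X drops in col 3, lands at row 4
Move 8: O drops in col 5, lands at row 3
Move 9: X drops in col 2, lands at row 4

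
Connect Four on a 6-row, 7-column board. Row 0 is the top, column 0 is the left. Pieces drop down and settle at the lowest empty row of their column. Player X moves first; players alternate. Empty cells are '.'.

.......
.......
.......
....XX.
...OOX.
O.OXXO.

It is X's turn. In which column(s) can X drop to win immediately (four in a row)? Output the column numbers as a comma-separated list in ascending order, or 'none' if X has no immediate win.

col 0: drop X → no win
col 1: drop X → no win
col 2: drop X → no win
col 3: drop X → no win
col 4: drop X → no win
col 5: drop X → no win
col 6: drop X → no win

Answer: none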